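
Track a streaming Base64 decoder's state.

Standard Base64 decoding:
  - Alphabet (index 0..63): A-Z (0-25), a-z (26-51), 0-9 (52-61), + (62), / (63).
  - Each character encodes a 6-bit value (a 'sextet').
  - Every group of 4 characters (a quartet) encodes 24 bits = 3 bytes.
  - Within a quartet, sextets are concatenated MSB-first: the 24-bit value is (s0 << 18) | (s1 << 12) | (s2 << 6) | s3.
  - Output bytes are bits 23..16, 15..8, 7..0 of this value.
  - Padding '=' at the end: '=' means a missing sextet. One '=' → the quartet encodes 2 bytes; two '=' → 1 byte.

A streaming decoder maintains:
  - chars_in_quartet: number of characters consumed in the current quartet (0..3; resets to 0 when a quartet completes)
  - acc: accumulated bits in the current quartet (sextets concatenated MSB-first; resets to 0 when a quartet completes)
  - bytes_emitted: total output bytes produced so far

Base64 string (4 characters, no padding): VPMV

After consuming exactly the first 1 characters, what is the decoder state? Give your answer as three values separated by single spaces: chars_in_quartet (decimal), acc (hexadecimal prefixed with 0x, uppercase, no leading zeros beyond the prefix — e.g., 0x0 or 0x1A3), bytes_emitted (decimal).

After char 0 ('V'=21): chars_in_quartet=1 acc=0x15 bytes_emitted=0

Answer: 1 0x15 0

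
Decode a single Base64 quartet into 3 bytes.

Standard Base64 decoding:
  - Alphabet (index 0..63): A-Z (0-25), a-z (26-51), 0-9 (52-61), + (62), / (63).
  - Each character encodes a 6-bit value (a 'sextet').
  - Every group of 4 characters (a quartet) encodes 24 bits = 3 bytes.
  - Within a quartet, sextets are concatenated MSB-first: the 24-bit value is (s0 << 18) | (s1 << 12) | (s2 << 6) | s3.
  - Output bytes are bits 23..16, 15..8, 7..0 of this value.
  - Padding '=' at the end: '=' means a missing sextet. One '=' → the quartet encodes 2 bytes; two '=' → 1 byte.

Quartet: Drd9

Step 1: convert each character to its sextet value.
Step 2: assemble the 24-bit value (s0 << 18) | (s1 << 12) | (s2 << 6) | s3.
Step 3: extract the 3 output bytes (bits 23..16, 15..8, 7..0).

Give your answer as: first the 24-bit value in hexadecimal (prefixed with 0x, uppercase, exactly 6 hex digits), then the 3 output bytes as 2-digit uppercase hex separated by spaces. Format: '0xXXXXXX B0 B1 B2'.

Sextets: D=3, r=43, d=29, 9=61
24-bit: (3<<18) | (43<<12) | (29<<6) | 61
      = 0x0C0000 | 0x02B000 | 0x000740 | 0x00003D
      = 0x0EB77D
Bytes: (v>>16)&0xFF=0E, (v>>8)&0xFF=B7, v&0xFF=7D

Answer: 0x0EB77D 0E B7 7D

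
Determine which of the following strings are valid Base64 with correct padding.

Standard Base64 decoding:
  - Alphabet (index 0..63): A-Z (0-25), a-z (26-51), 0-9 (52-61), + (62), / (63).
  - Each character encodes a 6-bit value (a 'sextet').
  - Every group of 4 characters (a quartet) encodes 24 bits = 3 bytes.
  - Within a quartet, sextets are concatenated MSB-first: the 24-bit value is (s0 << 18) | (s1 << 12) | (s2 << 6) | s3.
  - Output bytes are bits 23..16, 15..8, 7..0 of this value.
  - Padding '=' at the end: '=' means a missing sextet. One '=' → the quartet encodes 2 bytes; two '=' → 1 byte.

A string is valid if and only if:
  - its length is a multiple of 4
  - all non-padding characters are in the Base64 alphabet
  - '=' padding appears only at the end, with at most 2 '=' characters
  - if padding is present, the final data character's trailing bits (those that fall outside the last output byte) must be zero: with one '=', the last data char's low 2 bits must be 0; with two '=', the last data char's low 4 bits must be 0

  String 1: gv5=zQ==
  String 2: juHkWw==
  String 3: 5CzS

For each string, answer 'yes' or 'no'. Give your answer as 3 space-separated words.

String 1: 'gv5=zQ==' → invalid (bad char(s): ['=']; '=' in middle)
String 2: 'juHkWw==' → valid
String 3: '5CzS' → valid

Answer: no yes yes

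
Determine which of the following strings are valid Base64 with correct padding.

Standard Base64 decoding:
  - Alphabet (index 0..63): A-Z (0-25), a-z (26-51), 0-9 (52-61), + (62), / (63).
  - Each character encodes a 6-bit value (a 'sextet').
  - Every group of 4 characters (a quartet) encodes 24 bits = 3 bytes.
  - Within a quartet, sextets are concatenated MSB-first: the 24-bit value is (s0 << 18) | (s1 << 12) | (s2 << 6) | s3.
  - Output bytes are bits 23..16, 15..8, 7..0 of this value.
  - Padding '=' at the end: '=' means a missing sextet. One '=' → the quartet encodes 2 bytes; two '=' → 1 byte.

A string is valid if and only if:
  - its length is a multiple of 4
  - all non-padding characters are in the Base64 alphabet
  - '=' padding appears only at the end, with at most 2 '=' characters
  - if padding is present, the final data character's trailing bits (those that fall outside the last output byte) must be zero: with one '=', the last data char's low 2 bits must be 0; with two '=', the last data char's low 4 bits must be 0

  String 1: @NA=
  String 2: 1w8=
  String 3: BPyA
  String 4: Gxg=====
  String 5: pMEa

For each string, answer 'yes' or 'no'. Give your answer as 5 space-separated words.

Answer: no yes yes no yes

Derivation:
String 1: '@NA=' → invalid (bad char(s): ['@'])
String 2: '1w8=' → valid
String 3: 'BPyA' → valid
String 4: 'Gxg=====' → invalid (5 pad chars (max 2))
String 5: 'pMEa' → valid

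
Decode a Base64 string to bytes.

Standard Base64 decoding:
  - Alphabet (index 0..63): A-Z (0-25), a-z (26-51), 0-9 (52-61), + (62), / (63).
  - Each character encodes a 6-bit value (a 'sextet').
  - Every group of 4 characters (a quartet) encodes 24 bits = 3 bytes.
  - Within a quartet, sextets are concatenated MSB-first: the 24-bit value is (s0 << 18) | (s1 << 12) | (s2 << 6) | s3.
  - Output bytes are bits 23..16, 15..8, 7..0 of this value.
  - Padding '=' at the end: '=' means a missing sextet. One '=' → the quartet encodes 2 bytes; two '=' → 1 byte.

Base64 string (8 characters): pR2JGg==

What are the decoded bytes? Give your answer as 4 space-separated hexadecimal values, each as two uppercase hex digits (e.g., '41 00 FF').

Answer: A5 1D 89 1A

Derivation:
After char 0 ('p'=41): chars_in_quartet=1 acc=0x29 bytes_emitted=0
After char 1 ('R'=17): chars_in_quartet=2 acc=0xA51 bytes_emitted=0
After char 2 ('2'=54): chars_in_quartet=3 acc=0x29476 bytes_emitted=0
After char 3 ('J'=9): chars_in_quartet=4 acc=0xA51D89 -> emit A5 1D 89, reset; bytes_emitted=3
After char 4 ('G'=6): chars_in_quartet=1 acc=0x6 bytes_emitted=3
After char 5 ('g'=32): chars_in_quartet=2 acc=0x1A0 bytes_emitted=3
Padding '==': partial quartet acc=0x1A0 -> emit 1A; bytes_emitted=4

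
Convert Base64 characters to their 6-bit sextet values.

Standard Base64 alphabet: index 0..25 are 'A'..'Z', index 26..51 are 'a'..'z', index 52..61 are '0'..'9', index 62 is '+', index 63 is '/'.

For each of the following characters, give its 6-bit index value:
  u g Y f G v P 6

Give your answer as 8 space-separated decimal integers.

Answer: 46 32 24 31 6 47 15 58

Derivation:
'u': a..z range, 26 + ord('u') − ord('a') = 46
'g': a..z range, 26 + ord('g') − ord('a') = 32
'Y': A..Z range, ord('Y') − ord('A') = 24
'f': a..z range, 26 + ord('f') − ord('a') = 31
'G': A..Z range, ord('G') − ord('A') = 6
'v': a..z range, 26 + ord('v') − ord('a') = 47
'P': A..Z range, ord('P') − ord('A') = 15
'6': 0..9 range, 52 + ord('6') − ord('0') = 58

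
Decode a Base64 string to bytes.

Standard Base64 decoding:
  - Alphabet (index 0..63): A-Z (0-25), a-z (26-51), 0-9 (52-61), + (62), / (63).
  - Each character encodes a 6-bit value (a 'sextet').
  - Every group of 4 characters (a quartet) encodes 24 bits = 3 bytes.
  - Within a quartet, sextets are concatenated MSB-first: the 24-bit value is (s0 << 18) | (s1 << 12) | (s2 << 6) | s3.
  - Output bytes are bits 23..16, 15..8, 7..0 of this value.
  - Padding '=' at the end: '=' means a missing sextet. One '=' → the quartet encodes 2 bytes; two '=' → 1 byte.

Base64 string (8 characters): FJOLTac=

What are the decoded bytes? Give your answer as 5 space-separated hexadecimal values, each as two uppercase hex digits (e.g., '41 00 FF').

Answer: 14 93 8B 4D A7

Derivation:
After char 0 ('F'=5): chars_in_quartet=1 acc=0x5 bytes_emitted=0
After char 1 ('J'=9): chars_in_quartet=2 acc=0x149 bytes_emitted=0
After char 2 ('O'=14): chars_in_quartet=3 acc=0x524E bytes_emitted=0
After char 3 ('L'=11): chars_in_quartet=4 acc=0x14938B -> emit 14 93 8B, reset; bytes_emitted=3
After char 4 ('T'=19): chars_in_quartet=1 acc=0x13 bytes_emitted=3
After char 5 ('a'=26): chars_in_quartet=2 acc=0x4DA bytes_emitted=3
After char 6 ('c'=28): chars_in_quartet=3 acc=0x1369C bytes_emitted=3
Padding '=': partial quartet acc=0x1369C -> emit 4D A7; bytes_emitted=5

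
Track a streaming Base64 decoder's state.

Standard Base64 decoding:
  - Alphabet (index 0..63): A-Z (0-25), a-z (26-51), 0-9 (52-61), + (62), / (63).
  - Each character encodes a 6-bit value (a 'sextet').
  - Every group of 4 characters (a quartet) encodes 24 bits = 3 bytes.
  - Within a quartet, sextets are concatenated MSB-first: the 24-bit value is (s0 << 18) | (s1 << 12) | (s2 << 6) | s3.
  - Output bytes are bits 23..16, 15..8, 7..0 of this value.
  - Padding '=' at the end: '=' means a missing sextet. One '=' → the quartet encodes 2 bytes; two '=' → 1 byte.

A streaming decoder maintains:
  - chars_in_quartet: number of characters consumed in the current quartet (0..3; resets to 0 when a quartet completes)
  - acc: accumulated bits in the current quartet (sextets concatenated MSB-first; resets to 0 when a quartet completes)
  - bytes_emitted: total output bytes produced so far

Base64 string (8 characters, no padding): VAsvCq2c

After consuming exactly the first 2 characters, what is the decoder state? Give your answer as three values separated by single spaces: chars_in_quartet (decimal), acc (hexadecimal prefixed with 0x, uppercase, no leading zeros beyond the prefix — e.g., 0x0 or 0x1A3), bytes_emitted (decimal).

Answer: 2 0x540 0

Derivation:
After char 0 ('V'=21): chars_in_quartet=1 acc=0x15 bytes_emitted=0
After char 1 ('A'=0): chars_in_quartet=2 acc=0x540 bytes_emitted=0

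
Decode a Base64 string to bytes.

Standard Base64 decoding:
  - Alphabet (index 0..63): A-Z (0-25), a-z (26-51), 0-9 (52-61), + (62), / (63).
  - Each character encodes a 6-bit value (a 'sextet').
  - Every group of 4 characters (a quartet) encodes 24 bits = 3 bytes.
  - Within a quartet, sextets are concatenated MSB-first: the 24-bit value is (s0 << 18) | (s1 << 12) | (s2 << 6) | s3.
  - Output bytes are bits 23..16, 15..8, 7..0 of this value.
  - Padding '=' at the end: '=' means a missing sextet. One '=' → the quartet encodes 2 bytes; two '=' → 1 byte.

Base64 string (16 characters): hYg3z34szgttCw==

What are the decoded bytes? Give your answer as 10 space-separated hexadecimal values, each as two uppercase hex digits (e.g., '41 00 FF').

Answer: 85 88 37 CF 7E 2C CE 0B 6D 0B

Derivation:
After char 0 ('h'=33): chars_in_quartet=1 acc=0x21 bytes_emitted=0
After char 1 ('Y'=24): chars_in_quartet=2 acc=0x858 bytes_emitted=0
After char 2 ('g'=32): chars_in_quartet=3 acc=0x21620 bytes_emitted=0
After char 3 ('3'=55): chars_in_quartet=4 acc=0x858837 -> emit 85 88 37, reset; bytes_emitted=3
After char 4 ('z'=51): chars_in_quartet=1 acc=0x33 bytes_emitted=3
After char 5 ('3'=55): chars_in_quartet=2 acc=0xCF7 bytes_emitted=3
After char 6 ('4'=56): chars_in_quartet=3 acc=0x33DF8 bytes_emitted=3
After char 7 ('s'=44): chars_in_quartet=4 acc=0xCF7E2C -> emit CF 7E 2C, reset; bytes_emitted=6
After char 8 ('z'=51): chars_in_quartet=1 acc=0x33 bytes_emitted=6
After char 9 ('g'=32): chars_in_quartet=2 acc=0xCE0 bytes_emitted=6
After char 10 ('t'=45): chars_in_quartet=3 acc=0x3382D bytes_emitted=6
After char 11 ('t'=45): chars_in_quartet=4 acc=0xCE0B6D -> emit CE 0B 6D, reset; bytes_emitted=9
After char 12 ('C'=2): chars_in_quartet=1 acc=0x2 bytes_emitted=9
After char 13 ('w'=48): chars_in_quartet=2 acc=0xB0 bytes_emitted=9
Padding '==': partial quartet acc=0xB0 -> emit 0B; bytes_emitted=10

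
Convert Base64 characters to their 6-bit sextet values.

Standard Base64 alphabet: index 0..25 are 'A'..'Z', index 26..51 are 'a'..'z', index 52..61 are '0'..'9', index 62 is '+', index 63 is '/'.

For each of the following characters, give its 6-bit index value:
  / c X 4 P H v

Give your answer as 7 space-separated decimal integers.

'/': index 63
'c': a..z range, 26 + ord('c') − ord('a') = 28
'X': A..Z range, ord('X') − ord('A') = 23
'4': 0..9 range, 52 + ord('4') − ord('0') = 56
'P': A..Z range, ord('P') − ord('A') = 15
'H': A..Z range, ord('H') − ord('A') = 7
'v': a..z range, 26 + ord('v') − ord('a') = 47

Answer: 63 28 23 56 15 7 47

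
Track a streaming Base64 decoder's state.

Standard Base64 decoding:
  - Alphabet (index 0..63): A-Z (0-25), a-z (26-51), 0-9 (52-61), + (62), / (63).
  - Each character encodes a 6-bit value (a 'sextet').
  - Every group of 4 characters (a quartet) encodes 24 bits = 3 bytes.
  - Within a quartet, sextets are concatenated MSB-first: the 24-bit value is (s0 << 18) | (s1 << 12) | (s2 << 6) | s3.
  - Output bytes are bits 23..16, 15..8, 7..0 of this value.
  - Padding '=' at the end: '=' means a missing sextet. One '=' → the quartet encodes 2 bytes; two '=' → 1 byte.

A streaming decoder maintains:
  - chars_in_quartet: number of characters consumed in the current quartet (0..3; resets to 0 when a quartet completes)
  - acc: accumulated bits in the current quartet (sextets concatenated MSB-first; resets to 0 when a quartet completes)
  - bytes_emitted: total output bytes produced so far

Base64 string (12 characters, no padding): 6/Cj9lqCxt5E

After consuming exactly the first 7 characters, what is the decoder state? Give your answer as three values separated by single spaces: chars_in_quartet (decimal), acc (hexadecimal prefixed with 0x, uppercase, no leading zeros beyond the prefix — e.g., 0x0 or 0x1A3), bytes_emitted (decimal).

After char 0 ('6'=58): chars_in_quartet=1 acc=0x3A bytes_emitted=0
After char 1 ('/'=63): chars_in_quartet=2 acc=0xEBF bytes_emitted=0
After char 2 ('C'=2): chars_in_quartet=3 acc=0x3AFC2 bytes_emitted=0
After char 3 ('j'=35): chars_in_quartet=4 acc=0xEBF0A3 -> emit EB F0 A3, reset; bytes_emitted=3
After char 4 ('9'=61): chars_in_quartet=1 acc=0x3D bytes_emitted=3
After char 5 ('l'=37): chars_in_quartet=2 acc=0xF65 bytes_emitted=3
After char 6 ('q'=42): chars_in_quartet=3 acc=0x3D96A bytes_emitted=3

Answer: 3 0x3D96A 3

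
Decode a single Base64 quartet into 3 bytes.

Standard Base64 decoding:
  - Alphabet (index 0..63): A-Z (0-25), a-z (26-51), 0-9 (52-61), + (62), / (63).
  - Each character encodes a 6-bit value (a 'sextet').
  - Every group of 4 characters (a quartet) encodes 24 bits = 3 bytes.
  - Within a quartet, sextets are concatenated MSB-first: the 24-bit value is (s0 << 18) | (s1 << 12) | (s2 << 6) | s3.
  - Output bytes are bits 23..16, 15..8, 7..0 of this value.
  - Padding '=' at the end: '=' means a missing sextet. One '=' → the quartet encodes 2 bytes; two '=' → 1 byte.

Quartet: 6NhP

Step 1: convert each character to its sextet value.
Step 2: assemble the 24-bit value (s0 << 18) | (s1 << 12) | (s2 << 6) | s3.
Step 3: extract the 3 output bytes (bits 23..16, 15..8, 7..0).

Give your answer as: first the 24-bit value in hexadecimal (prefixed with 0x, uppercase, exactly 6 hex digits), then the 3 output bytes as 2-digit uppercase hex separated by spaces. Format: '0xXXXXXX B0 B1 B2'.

Answer: 0xE8D84F E8 D8 4F

Derivation:
Sextets: 6=58, N=13, h=33, P=15
24-bit: (58<<18) | (13<<12) | (33<<6) | 15
      = 0xE80000 | 0x00D000 | 0x000840 | 0x00000F
      = 0xE8D84F
Bytes: (v>>16)&0xFF=E8, (v>>8)&0xFF=D8, v&0xFF=4F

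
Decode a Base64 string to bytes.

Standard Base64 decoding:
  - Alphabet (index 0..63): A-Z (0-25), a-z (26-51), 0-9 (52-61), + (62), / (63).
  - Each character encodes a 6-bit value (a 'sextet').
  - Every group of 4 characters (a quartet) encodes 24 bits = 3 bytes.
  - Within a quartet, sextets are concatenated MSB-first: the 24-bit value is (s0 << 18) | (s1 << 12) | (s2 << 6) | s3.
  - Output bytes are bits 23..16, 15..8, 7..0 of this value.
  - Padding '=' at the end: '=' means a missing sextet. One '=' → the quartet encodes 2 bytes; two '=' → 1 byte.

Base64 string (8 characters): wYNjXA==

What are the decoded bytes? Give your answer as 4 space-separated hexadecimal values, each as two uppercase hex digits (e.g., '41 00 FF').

After char 0 ('w'=48): chars_in_quartet=1 acc=0x30 bytes_emitted=0
After char 1 ('Y'=24): chars_in_quartet=2 acc=0xC18 bytes_emitted=0
After char 2 ('N'=13): chars_in_quartet=3 acc=0x3060D bytes_emitted=0
After char 3 ('j'=35): chars_in_quartet=4 acc=0xC18363 -> emit C1 83 63, reset; bytes_emitted=3
After char 4 ('X'=23): chars_in_quartet=1 acc=0x17 bytes_emitted=3
After char 5 ('A'=0): chars_in_quartet=2 acc=0x5C0 bytes_emitted=3
Padding '==': partial quartet acc=0x5C0 -> emit 5C; bytes_emitted=4

Answer: C1 83 63 5C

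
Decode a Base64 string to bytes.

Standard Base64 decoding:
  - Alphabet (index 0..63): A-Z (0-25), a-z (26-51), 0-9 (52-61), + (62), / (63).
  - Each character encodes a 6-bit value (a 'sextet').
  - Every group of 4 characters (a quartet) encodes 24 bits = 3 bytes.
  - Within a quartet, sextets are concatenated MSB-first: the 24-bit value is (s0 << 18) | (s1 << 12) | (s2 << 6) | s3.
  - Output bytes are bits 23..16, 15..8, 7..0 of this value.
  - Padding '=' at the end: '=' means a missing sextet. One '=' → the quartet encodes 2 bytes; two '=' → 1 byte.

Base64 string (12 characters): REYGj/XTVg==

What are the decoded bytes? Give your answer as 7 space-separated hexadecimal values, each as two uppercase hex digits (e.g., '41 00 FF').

After char 0 ('R'=17): chars_in_quartet=1 acc=0x11 bytes_emitted=0
After char 1 ('E'=4): chars_in_quartet=2 acc=0x444 bytes_emitted=0
After char 2 ('Y'=24): chars_in_quartet=3 acc=0x11118 bytes_emitted=0
After char 3 ('G'=6): chars_in_quartet=4 acc=0x444606 -> emit 44 46 06, reset; bytes_emitted=3
After char 4 ('j'=35): chars_in_quartet=1 acc=0x23 bytes_emitted=3
After char 5 ('/'=63): chars_in_quartet=2 acc=0x8FF bytes_emitted=3
After char 6 ('X'=23): chars_in_quartet=3 acc=0x23FD7 bytes_emitted=3
After char 7 ('T'=19): chars_in_quartet=4 acc=0x8FF5D3 -> emit 8F F5 D3, reset; bytes_emitted=6
After char 8 ('V'=21): chars_in_quartet=1 acc=0x15 bytes_emitted=6
After char 9 ('g'=32): chars_in_quartet=2 acc=0x560 bytes_emitted=6
Padding '==': partial quartet acc=0x560 -> emit 56; bytes_emitted=7

Answer: 44 46 06 8F F5 D3 56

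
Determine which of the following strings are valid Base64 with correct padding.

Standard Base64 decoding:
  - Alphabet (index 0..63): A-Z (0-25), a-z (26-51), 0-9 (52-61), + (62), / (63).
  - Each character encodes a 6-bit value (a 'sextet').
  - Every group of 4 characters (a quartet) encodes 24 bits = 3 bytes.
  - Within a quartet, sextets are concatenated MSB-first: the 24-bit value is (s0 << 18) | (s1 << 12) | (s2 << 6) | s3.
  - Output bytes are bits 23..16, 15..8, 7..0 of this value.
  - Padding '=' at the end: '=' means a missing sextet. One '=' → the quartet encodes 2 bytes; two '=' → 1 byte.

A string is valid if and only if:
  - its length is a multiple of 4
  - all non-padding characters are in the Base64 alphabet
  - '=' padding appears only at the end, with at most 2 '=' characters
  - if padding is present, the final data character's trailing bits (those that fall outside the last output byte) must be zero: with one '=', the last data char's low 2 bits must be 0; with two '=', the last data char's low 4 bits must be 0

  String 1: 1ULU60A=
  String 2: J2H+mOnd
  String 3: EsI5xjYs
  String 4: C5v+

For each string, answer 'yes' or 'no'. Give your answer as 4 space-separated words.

Answer: yes yes yes yes

Derivation:
String 1: '1ULU60A=' → valid
String 2: 'J2H+mOnd' → valid
String 3: 'EsI5xjYs' → valid
String 4: 'C5v+' → valid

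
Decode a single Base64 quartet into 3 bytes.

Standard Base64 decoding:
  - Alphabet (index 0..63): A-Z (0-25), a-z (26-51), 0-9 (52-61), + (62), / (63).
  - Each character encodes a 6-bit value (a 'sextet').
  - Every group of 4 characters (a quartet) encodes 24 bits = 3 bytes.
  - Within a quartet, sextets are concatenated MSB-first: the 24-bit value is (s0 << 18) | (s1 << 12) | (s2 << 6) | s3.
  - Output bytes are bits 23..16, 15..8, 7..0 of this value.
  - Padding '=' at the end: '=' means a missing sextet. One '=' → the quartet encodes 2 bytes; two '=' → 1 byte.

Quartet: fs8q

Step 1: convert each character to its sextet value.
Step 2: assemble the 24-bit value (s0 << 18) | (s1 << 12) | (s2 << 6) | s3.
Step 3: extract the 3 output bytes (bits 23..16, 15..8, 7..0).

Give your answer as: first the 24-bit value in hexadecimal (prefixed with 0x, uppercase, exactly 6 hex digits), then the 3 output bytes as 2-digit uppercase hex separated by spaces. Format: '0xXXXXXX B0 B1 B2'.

Answer: 0x7ECF2A 7E CF 2A

Derivation:
Sextets: f=31, s=44, 8=60, q=42
24-bit: (31<<18) | (44<<12) | (60<<6) | 42
      = 0x7C0000 | 0x02C000 | 0x000F00 | 0x00002A
      = 0x7ECF2A
Bytes: (v>>16)&0xFF=7E, (v>>8)&0xFF=CF, v&0xFF=2A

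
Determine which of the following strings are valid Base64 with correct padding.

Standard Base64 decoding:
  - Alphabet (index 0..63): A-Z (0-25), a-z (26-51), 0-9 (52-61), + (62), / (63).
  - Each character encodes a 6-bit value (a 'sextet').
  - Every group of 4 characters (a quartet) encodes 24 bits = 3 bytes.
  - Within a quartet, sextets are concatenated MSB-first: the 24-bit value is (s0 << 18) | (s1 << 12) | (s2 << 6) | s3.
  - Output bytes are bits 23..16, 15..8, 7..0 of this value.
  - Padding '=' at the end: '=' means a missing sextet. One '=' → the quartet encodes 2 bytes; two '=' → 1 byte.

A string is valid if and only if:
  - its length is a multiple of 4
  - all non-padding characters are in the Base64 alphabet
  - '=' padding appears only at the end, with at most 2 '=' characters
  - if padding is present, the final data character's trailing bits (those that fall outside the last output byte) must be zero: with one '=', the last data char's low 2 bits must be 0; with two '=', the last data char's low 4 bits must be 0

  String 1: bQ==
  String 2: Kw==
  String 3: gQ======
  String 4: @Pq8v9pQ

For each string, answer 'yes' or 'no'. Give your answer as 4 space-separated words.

Answer: yes yes no no

Derivation:
String 1: 'bQ==' → valid
String 2: 'Kw==' → valid
String 3: 'gQ======' → invalid (6 pad chars (max 2))
String 4: '@Pq8v9pQ' → invalid (bad char(s): ['@'])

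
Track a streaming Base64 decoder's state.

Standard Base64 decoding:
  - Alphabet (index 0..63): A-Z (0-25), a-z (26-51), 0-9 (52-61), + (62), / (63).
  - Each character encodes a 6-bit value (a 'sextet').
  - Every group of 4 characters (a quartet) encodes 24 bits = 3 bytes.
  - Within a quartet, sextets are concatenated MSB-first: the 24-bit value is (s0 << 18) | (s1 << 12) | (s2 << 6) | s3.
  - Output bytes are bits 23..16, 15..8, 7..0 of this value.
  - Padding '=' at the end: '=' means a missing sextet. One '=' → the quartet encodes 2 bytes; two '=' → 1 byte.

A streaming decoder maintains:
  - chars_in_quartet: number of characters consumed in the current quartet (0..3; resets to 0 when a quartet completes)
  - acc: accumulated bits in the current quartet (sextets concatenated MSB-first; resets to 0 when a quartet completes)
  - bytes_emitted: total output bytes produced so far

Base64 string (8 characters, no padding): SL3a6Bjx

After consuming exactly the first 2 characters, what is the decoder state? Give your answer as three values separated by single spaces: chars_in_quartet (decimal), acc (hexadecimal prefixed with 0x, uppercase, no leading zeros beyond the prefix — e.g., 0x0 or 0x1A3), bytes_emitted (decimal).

After char 0 ('S'=18): chars_in_quartet=1 acc=0x12 bytes_emitted=0
After char 1 ('L'=11): chars_in_quartet=2 acc=0x48B bytes_emitted=0

Answer: 2 0x48B 0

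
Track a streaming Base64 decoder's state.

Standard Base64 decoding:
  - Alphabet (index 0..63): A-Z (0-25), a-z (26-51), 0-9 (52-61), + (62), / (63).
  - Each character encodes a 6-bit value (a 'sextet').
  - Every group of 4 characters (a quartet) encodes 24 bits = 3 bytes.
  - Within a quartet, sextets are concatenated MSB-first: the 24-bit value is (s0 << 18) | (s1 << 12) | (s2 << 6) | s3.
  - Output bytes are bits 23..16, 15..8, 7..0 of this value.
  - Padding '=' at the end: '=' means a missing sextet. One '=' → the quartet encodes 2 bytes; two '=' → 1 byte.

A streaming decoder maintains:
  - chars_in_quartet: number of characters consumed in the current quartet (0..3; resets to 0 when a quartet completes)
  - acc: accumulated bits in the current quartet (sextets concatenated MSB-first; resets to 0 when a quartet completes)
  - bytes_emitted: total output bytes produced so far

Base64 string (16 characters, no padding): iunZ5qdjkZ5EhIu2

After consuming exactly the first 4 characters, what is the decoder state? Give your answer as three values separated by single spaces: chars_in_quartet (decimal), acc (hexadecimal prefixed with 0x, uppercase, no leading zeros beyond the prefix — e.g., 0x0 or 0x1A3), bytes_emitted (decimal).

Answer: 0 0x0 3

Derivation:
After char 0 ('i'=34): chars_in_quartet=1 acc=0x22 bytes_emitted=0
After char 1 ('u'=46): chars_in_quartet=2 acc=0x8AE bytes_emitted=0
After char 2 ('n'=39): chars_in_quartet=3 acc=0x22BA7 bytes_emitted=0
After char 3 ('Z'=25): chars_in_quartet=4 acc=0x8AE9D9 -> emit 8A E9 D9, reset; bytes_emitted=3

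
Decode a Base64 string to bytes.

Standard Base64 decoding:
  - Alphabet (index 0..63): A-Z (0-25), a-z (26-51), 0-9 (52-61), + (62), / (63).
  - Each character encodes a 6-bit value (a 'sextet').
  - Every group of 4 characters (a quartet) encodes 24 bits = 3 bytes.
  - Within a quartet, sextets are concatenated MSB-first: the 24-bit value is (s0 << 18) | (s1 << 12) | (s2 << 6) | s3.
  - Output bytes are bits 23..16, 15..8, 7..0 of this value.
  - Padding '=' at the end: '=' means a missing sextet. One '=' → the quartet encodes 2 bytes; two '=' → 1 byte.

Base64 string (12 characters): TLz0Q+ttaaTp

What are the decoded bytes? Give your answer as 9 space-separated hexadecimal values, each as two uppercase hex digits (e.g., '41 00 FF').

After char 0 ('T'=19): chars_in_quartet=1 acc=0x13 bytes_emitted=0
After char 1 ('L'=11): chars_in_quartet=2 acc=0x4CB bytes_emitted=0
After char 2 ('z'=51): chars_in_quartet=3 acc=0x132F3 bytes_emitted=0
After char 3 ('0'=52): chars_in_quartet=4 acc=0x4CBCF4 -> emit 4C BC F4, reset; bytes_emitted=3
After char 4 ('Q'=16): chars_in_quartet=1 acc=0x10 bytes_emitted=3
After char 5 ('+'=62): chars_in_quartet=2 acc=0x43E bytes_emitted=3
After char 6 ('t'=45): chars_in_quartet=3 acc=0x10FAD bytes_emitted=3
After char 7 ('t'=45): chars_in_quartet=4 acc=0x43EB6D -> emit 43 EB 6D, reset; bytes_emitted=6
After char 8 ('a'=26): chars_in_quartet=1 acc=0x1A bytes_emitted=6
After char 9 ('a'=26): chars_in_quartet=2 acc=0x69A bytes_emitted=6
After char 10 ('T'=19): chars_in_quartet=3 acc=0x1A693 bytes_emitted=6
After char 11 ('p'=41): chars_in_quartet=4 acc=0x69A4E9 -> emit 69 A4 E9, reset; bytes_emitted=9

Answer: 4C BC F4 43 EB 6D 69 A4 E9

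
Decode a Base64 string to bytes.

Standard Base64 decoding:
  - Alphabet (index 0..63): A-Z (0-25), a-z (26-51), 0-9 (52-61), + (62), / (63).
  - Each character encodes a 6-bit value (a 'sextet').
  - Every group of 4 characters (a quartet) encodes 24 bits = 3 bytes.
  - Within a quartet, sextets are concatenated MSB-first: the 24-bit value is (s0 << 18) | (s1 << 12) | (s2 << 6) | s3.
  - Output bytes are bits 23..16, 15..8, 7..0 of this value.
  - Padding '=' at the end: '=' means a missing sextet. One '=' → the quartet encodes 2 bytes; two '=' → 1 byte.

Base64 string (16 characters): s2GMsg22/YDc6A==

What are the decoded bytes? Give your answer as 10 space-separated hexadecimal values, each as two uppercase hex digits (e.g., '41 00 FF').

After char 0 ('s'=44): chars_in_quartet=1 acc=0x2C bytes_emitted=0
After char 1 ('2'=54): chars_in_quartet=2 acc=0xB36 bytes_emitted=0
After char 2 ('G'=6): chars_in_quartet=3 acc=0x2CD86 bytes_emitted=0
After char 3 ('M'=12): chars_in_quartet=4 acc=0xB3618C -> emit B3 61 8C, reset; bytes_emitted=3
After char 4 ('s'=44): chars_in_quartet=1 acc=0x2C bytes_emitted=3
After char 5 ('g'=32): chars_in_quartet=2 acc=0xB20 bytes_emitted=3
After char 6 ('2'=54): chars_in_quartet=3 acc=0x2C836 bytes_emitted=3
After char 7 ('2'=54): chars_in_quartet=4 acc=0xB20DB6 -> emit B2 0D B6, reset; bytes_emitted=6
After char 8 ('/'=63): chars_in_quartet=1 acc=0x3F bytes_emitted=6
After char 9 ('Y'=24): chars_in_quartet=2 acc=0xFD8 bytes_emitted=6
After char 10 ('D'=3): chars_in_quartet=3 acc=0x3F603 bytes_emitted=6
After char 11 ('c'=28): chars_in_quartet=4 acc=0xFD80DC -> emit FD 80 DC, reset; bytes_emitted=9
After char 12 ('6'=58): chars_in_quartet=1 acc=0x3A bytes_emitted=9
After char 13 ('A'=0): chars_in_quartet=2 acc=0xE80 bytes_emitted=9
Padding '==': partial quartet acc=0xE80 -> emit E8; bytes_emitted=10

Answer: B3 61 8C B2 0D B6 FD 80 DC E8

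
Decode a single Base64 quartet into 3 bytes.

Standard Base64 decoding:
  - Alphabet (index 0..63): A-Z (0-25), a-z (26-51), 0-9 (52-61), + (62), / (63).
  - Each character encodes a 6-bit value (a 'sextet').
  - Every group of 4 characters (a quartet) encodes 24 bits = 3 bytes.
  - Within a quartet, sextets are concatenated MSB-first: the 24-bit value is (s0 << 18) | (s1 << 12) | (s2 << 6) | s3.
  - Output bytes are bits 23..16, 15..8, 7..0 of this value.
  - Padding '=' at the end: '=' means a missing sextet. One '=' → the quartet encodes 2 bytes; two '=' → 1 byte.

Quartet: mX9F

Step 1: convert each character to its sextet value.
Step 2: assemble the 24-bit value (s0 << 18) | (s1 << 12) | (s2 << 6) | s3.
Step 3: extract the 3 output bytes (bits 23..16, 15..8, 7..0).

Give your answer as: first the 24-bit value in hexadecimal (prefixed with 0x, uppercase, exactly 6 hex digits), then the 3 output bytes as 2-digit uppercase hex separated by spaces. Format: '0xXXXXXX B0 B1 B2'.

Answer: 0x997F45 99 7F 45

Derivation:
Sextets: m=38, X=23, 9=61, F=5
24-bit: (38<<18) | (23<<12) | (61<<6) | 5
      = 0x980000 | 0x017000 | 0x000F40 | 0x000005
      = 0x997F45
Bytes: (v>>16)&0xFF=99, (v>>8)&0xFF=7F, v&0xFF=45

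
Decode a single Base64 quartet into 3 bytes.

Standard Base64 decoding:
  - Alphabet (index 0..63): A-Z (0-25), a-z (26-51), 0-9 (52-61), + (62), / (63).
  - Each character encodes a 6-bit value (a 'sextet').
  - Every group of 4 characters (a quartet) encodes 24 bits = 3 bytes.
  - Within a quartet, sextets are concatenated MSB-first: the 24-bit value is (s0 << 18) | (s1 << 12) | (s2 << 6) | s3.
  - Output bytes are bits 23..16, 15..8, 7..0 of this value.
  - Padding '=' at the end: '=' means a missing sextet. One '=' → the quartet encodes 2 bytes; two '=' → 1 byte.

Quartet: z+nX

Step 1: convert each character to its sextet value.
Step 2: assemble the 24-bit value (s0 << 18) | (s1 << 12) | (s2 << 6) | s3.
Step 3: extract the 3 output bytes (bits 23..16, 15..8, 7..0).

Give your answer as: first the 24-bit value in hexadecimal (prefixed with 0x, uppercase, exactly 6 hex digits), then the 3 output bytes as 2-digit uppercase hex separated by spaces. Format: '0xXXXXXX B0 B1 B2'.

Answer: 0xCFE9D7 CF E9 D7

Derivation:
Sextets: z=51, +=62, n=39, X=23
24-bit: (51<<18) | (62<<12) | (39<<6) | 23
      = 0xCC0000 | 0x03E000 | 0x0009C0 | 0x000017
      = 0xCFE9D7
Bytes: (v>>16)&0xFF=CF, (v>>8)&0xFF=E9, v&0xFF=D7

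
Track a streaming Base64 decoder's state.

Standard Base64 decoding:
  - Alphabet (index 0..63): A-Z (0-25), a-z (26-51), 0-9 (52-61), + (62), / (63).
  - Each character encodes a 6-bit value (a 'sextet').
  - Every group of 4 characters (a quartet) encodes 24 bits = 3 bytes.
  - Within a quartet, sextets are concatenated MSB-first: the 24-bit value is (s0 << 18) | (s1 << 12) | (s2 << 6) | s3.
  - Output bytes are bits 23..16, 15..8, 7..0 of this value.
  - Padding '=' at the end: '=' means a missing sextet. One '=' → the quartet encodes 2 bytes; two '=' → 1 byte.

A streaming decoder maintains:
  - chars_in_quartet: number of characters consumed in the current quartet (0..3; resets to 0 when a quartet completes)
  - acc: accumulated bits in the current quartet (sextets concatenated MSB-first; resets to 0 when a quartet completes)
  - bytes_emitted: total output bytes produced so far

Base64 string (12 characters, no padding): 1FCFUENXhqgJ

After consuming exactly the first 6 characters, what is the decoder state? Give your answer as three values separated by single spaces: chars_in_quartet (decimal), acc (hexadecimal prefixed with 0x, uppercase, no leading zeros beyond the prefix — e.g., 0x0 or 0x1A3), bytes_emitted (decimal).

After char 0 ('1'=53): chars_in_quartet=1 acc=0x35 bytes_emitted=0
After char 1 ('F'=5): chars_in_quartet=2 acc=0xD45 bytes_emitted=0
After char 2 ('C'=2): chars_in_quartet=3 acc=0x35142 bytes_emitted=0
After char 3 ('F'=5): chars_in_quartet=4 acc=0xD45085 -> emit D4 50 85, reset; bytes_emitted=3
After char 4 ('U'=20): chars_in_quartet=1 acc=0x14 bytes_emitted=3
After char 5 ('E'=4): chars_in_quartet=2 acc=0x504 bytes_emitted=3

Answer: 2 0x504 3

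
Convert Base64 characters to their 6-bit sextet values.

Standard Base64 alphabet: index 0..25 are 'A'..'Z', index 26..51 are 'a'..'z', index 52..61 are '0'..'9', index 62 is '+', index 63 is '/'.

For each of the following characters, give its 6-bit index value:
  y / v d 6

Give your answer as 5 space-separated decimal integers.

'y': a..z range, 26 + ord('y') − ord('a') = 50
'/': index 63
'v': a..z range, 26 + ord('v') − ord('a') = 47
'd': a..z range, 26 + ord('d') − ord('a') = 29
'6': 0..9 range, 52 + ord('6') − ord('0') = 58

Answer: 50 63 47 29 58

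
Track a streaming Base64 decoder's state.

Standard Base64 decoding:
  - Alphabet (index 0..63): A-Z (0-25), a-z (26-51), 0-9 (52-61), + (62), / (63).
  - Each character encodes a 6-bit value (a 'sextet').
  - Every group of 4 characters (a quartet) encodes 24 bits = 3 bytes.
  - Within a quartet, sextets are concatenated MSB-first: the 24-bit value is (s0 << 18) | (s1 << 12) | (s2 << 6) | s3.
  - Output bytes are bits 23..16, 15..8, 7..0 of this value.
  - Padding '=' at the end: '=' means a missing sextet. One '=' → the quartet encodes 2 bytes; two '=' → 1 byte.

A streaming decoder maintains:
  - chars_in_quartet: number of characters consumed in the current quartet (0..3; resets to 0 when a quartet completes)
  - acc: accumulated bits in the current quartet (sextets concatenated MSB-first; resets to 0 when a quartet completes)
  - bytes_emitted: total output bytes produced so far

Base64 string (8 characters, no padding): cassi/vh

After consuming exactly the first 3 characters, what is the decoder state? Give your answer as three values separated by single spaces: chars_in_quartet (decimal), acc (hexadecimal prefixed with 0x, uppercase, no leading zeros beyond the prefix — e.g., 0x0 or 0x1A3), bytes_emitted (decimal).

After char 0 ('c'=28): chars_in_quartet=1 acc=0x1C bytes_emitted=0
After char 1 ('a'=26): chars_in_quartet=2 acc=0x71A bytes_emitted=0
After char 2 ('s'=44): chars_in_quartet=3 acc=0x1C6AC bytes_emitted=0

Answer: 3 0x1C6AC 0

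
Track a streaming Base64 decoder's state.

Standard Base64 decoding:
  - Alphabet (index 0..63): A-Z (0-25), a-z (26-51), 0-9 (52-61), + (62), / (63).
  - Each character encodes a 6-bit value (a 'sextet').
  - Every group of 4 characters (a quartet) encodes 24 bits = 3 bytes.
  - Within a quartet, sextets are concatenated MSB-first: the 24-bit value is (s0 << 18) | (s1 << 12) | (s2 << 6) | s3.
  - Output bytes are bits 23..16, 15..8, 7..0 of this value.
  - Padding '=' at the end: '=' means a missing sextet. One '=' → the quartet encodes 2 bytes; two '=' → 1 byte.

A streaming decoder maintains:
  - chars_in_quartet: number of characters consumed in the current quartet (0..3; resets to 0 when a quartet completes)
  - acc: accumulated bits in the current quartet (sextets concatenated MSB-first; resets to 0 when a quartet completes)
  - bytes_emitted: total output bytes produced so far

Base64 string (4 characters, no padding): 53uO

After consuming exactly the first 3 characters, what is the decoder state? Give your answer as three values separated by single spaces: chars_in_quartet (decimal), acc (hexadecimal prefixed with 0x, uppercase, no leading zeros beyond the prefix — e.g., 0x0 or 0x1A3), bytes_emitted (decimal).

Answer: 3 0x39DEE 0

Derivation:
After char 0 ('5'=57): chars_in_quartet=1 acc=0x39 bytes_emitted=0
After char 1 ('3'=55): chars_in_quartet=2 acc=0xE77 bytes_emitted=0
After char 2 ('u'=46): chars_in_quartet=3 acc=0x39DEE bytes_emitted=0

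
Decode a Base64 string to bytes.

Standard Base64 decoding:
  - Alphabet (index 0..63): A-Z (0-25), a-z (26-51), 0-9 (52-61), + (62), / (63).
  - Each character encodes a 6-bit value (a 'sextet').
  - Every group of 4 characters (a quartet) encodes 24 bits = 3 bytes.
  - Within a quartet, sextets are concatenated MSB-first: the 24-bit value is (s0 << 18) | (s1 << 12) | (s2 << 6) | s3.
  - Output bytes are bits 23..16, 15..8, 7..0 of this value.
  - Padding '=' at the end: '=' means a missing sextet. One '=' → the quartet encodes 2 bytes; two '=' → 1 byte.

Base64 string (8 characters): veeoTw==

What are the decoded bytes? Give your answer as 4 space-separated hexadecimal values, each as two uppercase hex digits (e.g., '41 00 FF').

Answer: BD E7 A8 4F

Derivation:
After char 0 ('v'=47): chars_in_quartet=1 acc=0x2F bytes_emitted=0
After char 1 ('e'=30): chars_in_quartet=2 acc=0xBDE bytes_emitted=0
After char 2 ('e'=30): chars_in_quartet=3 acc=0x2F79E bytes_emitted=0
After char 3 ('o'=40): chars_in_quartet=4 acc=0xBDE7A8 -> emit BD E7 A8, reset; bytes_emitted=3
After char 4 ('T'=19): chars_in_quartet=1 acc=0x13 bytes_emitted=3
After char 5 ('w'=48): chars_in_quartet=2 acc=0x4F0 bytes_emitted=3
Padding '==': partial quartet acc=0x4F0 -> emit 4F; bytes_emitted=4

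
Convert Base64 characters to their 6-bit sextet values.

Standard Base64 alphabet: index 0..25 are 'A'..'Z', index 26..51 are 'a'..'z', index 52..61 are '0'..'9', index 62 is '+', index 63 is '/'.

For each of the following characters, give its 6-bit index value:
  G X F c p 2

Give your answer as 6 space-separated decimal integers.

'G': A..Z range, ord('G') − ord('A') = 6
'X': A..Z range, ord('X') − ord('A') = 23
'F': A..Z range, ord('F') − ord('A') = 5
'c': a..z range, 26 + ord('c') − ord('a') = 28
'p': a..z range, 26 + ord('p') − ord('a') = 41
'2': 0..9 range, 52 + ord('2') − ord('0') = 54

Answer: 6 23 5 28 41 54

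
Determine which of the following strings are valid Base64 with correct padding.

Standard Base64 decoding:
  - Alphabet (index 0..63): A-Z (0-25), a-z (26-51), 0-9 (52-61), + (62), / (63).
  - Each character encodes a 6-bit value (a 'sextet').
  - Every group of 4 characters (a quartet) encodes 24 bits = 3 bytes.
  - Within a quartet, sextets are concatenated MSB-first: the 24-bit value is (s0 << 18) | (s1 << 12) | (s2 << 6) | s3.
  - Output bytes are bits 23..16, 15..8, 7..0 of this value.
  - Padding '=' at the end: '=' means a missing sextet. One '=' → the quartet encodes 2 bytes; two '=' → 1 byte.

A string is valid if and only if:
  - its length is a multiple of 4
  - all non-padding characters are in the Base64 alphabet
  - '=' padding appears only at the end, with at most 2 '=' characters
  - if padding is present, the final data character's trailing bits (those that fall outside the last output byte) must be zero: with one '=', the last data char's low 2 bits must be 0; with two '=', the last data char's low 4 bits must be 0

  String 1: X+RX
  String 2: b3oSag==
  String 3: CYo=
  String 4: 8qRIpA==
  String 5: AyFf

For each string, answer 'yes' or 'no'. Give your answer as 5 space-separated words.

Answer: yes yes yes yes yes

Derivation:
String 1: 'X+RX' → valid
String 2: 'b3oSag==' → valid
String 3: 'CYo=' → valid
String 4: '8qRIpA==' → valid
String 5: 'AyFf' → valid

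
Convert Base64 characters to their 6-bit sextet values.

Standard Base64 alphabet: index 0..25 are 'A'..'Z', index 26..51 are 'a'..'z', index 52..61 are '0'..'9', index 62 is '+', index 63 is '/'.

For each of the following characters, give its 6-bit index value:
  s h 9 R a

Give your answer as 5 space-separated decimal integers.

Answer: 44 33 61 17 26

Derivation:
's': a..z range, 26 + ord('s') − ord('a') = 44
'h': a..z range, 26 + ord('h') − ord('a') = 33
'9': 0..9 range, 52 + ord('9') − ord('0') = 61
'R': A..Z range, ord('R') − ord('A') = 17
'a': a..z range, 26 + ord('a') − ord('a') = 26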